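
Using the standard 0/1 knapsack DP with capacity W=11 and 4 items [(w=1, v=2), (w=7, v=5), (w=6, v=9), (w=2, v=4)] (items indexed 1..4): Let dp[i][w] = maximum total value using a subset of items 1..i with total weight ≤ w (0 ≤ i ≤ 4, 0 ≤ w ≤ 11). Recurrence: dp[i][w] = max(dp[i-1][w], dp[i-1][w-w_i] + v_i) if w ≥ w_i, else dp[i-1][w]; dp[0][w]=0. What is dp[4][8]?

13

i\w   0   1   2   3   4   5   6   7   8   9  10  11
  0   0   0   0   0   0   0   0   0   0   0   0   0
  1   0   2   2   2   2   2   2   2   2   2   2   2
  2   0   2   2   2   2   2   2   5   7   7   7   7
  3   0   2   2   2   2   2   9  11  11  11  11  11
  4   0   2   4   6   6   6   9  11  13  15  15  15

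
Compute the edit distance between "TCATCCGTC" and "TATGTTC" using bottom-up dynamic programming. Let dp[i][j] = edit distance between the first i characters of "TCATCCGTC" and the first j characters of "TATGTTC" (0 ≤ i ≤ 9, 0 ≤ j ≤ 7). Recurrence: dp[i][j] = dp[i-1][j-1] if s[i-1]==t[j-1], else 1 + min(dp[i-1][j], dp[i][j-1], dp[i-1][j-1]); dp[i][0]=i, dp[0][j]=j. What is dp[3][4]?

3

   ''  T  A  T  G  T  T  C
''  0  1  2  3  4  5  6  7
 T  1  0  1  2  3  4  5  6
 C  2  1  1  2  3  4  5  5
 A  3  2  1  2  3  4  5  6
 T  4  3  2  1  2  3  4  5
 C  5  4  3  2  2  3  4  4
 C  6  5  4  3  3  3  4  4
 G  7  6  5  4  3  4  4  5
 T  8  7  6  5  4  3  4  5
 C  9  8  7  6  5  4  4  4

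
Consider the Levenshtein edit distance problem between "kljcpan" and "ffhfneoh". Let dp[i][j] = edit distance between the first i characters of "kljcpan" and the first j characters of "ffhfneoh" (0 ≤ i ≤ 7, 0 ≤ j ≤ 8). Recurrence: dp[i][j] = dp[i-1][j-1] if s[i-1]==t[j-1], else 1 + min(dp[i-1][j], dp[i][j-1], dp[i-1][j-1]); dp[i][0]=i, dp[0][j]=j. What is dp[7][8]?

8

   ''  f  f  h  f  n  e  o  h
''  0  1  2  3  4  5  6  7  8
 k  1  1  2  3  4  5  6  7  8
 l  2  2  2  3  4  5  6  7  8
 j  3  3  3  3  4  5  6  7  8
 c  4  4  4  4  4  5  6  7  8
 p  5  5  5  5  5  5  6  7  8
 a  6  6  6  6  6  6  6  7  8
 n  7  7  7  7  7  6  7  7  8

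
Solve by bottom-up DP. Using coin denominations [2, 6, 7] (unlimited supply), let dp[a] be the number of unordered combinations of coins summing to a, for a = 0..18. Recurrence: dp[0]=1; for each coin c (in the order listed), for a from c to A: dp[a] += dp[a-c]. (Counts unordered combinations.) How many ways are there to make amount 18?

5

after  coin     0     1     2     3     4     5     6     7     8     9    10    11    12    13    14    15    16    17    18
          2     1     0     1     0     1     0     1     0     1     0     1     0     1     0     1     0     1     0     1
          6     1     0     1     0     1     0     2     0     2     0     2     0     3     0     3     0     3     0     4
          7     1     0     1     0     1     0     2     1     2     1     2     1     3     2     4     2     4     2     5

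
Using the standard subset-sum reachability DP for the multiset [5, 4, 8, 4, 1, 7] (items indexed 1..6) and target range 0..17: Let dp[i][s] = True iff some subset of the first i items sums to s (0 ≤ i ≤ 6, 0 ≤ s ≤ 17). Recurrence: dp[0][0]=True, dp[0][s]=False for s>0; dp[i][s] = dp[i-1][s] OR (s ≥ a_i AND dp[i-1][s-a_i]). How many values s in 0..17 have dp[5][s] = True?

i\s   0   1   2   3   4   5   6   7   8   9  10  11  12  13  14  15  16  17
  0   T   F   F   F   F   F   F   F   F   F   F   F   F   F   F   F   F   F
  1   T   F   F   F   F   T   F   F   F   F   F   F   F   F   F   F   F   F
  2   T   F   F   F   T   T   F   F   F   T   F   F   F   F   F   F   F   F
  3   T   F   F   F   T   T   F   F   T   T   F   F   T   T   F   F   F   T
  4   T   F   F   F   T   T   F   F   T   T   F   F   T   T   F   F   T   T
  5   T   T   F   F   T   T   T   F   T   T   T   F   T   T   T   F   T   T
  6   T   T   F   F   T   T   T   T   T   T   T   T   T   T   T   T   T   T

13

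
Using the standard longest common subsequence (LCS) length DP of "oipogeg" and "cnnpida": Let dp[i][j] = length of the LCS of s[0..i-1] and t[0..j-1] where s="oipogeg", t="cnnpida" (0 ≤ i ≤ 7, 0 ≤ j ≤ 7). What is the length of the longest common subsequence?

   ''  c  n  n  p  i  d  a
''  0  0  0  0  0  0  0  0
 o  0  0  0  0  0  0  0  0
 i  0  0  0  0  0  1  1  1
 p  0  0  0  0  1  1  1  1
 o  0  0  0  0  1  1  1  1
 g  0  0  0  0  1  1  1  1
 e  0  0  0  0  1  1  1  1
 g  0  0  0  0  1  1  1  1

1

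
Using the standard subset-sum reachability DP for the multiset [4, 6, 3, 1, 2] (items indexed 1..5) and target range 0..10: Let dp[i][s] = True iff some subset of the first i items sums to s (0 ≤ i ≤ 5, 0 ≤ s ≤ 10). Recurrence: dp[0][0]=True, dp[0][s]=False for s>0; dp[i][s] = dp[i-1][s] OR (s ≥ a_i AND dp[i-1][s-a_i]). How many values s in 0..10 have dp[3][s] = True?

i\s   0   1   2   3   4   5   6   7   8   9  10
  0   T   F   F   F   F   F   F   F   F   F   F
  1   T   F   F   F   T   F   F   F   F   F   F
  2   T   F   F   F   T   F   T   F   F   F   T
  3   T   F   F   T   T   F   T   T   F   T   T
  4   T   T   F   T   T   T   T   T   T   T   T
  5   T   T   T   T   T   T   T   T   T   T   T

7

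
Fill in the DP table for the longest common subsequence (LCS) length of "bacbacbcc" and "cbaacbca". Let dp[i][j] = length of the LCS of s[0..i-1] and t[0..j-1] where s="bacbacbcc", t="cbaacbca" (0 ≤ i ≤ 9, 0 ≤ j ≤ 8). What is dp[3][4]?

   ''  c  b  a  a  c  b  c  a
''  0  0  0  0  0  0  0  0  0
 b  0  0  1  1  1  1  1  1  1
 a  0  0  1  2  2  2  2  2  2
 c  0  1  1  2  2  3  3  3  3
 b  0  1  2  2  2  3  4  4  4
 a  0  1  2  3  3  3  4  4  5
 c  0  1  2  3  3  4  4  5  5
 b  0  1  2  3  3  4  5  5  5
 c  0  1  2  3  3  4  5  6  6
 c  0  1  2  3  3  4  5  6  6

2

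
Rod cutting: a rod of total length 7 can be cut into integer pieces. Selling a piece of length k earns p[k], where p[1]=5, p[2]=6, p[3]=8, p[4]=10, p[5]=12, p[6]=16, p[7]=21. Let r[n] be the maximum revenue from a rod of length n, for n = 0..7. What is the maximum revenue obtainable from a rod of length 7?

35

   n    0    1    2    3    4    5    6    7
r[n]    0    5   10   15   20   25   30   35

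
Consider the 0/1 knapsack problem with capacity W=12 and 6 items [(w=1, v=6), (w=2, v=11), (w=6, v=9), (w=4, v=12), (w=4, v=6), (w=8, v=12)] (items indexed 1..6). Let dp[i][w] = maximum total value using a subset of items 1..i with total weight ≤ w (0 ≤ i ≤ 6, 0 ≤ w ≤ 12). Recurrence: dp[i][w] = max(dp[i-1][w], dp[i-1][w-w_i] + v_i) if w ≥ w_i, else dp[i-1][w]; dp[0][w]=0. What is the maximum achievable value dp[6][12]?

35

i\w   0   1   2   3   4   5   6   7   8   9  10  11  12
  0   0   0   0   0   0   0   0   0   0   0   0   0   0
  1   0   6   6   6   6   6   6   6   6   6   6   6   6
  2   0   6  11  17  17  17  17  17  17  17  17  17  17
  3   0   6  11  17  17  17  17  17  20  26  26  26  26
  4   0   6  11  17  17  18  23  29  29  29  29  29  32
  5   0   6  11  17  17  18  23  29  29  29  29  35  35
  6   0   6  11  17  17  18  23  29  29  29  29  35  35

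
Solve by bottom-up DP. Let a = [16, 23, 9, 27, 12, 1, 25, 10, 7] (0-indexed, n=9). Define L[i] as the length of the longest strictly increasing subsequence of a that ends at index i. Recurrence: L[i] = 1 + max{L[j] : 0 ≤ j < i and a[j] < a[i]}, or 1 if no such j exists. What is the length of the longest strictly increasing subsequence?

   i    0    1    2    3    4    5    6    7    8
a[i]   16   23    9   27   12    1   25   10    7
L[i]    1    2    1    3    2    1    3    2    2

3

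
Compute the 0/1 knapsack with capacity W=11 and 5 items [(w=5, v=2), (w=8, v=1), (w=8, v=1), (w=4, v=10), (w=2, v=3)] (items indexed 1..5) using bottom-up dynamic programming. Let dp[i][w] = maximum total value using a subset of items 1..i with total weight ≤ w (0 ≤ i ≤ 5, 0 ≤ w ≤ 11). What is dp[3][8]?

2

i\w   0   1   2   3   4   5   6   7   8   9  10  11
  0   0   0   0   0   0   0   0   0   0   0   0   0
  1   0   0   0   0   0   2   2   2   2   2   2   2
  2   0   0   0   0   0   2   2   2   2   2   2   2
  3   0   0   0   0   0   2   2   2   2   2   2   2
  4   0   0   0   0  10  10  10  10  10  12  12  12
  5   0   0   3   3  10  10  13  13  13  13  13  15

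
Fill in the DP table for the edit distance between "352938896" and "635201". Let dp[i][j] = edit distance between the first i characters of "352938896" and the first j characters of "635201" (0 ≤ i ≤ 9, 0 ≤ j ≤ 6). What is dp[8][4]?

6

   ''  6  3  5  2  0  1
''  0  1  2  3  4  5  6
 3  1  1  1  2  3  4  5
 5  2  2  2  1  2  3  4
 2  3  3  3  2  1  2  3
 9  4  4  4  3  2  2  3
 3  5  5  4  4  3  3  3
 8  6  6  5  5  4  4  4
 8  7  7  6  6  5  5  5
 9  8  8  7  7  6  6  6
 6  9  8  8  8  7  7  7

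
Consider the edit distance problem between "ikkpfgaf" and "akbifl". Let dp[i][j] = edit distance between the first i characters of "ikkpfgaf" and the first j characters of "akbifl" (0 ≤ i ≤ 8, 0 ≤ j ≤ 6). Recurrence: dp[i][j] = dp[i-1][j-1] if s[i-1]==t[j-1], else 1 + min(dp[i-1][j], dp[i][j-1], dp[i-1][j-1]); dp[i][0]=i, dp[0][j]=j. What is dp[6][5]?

4

   ''  a  k  b  i  f  l
''  0  1  2  3  4  5  6
 i  1  1  2  3  3  4  5
 k  2  2  1  2  3  4  5
 k  3  3  2  2  3  4  5
 p  4  4  3  3  3  4  5
 f  5  5  4  4  4  3  4
 g  6  6  5  5  5  4  4
 a  7  6  6  6  6  5  5
 f  8  7  7  7  7  6  6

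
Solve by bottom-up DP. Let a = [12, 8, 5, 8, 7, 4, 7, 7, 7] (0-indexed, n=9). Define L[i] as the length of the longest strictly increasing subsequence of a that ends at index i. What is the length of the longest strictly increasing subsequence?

   i    0    1    2    3    4    5    6    7    8
a[i]   12    8    5    8    7    4    7    7    7
L[i]    1    1    1    2    2    1    2    2    2

2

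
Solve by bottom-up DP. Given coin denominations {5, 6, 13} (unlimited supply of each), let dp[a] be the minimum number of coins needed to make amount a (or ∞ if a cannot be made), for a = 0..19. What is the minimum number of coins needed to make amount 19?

2

 a  0  1  2  3  4  5  6  7  8  9 10 11 12 13 14 15 16 17 18 19
dp  0  -  -  -  -  1  1  -  -  -  2  2  2  1  -  3  3  3  2  2
(- denotes ∞ / unreachable)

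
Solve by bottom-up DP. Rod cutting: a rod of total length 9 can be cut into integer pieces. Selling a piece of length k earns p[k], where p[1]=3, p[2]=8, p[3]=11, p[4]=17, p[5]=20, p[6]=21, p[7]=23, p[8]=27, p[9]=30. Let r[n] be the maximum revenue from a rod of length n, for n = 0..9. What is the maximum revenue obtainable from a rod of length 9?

37

   n    0    1    2    3    4    5    6    7    8    9
r[n]    0    3    8   11   17   20   25   28   34   37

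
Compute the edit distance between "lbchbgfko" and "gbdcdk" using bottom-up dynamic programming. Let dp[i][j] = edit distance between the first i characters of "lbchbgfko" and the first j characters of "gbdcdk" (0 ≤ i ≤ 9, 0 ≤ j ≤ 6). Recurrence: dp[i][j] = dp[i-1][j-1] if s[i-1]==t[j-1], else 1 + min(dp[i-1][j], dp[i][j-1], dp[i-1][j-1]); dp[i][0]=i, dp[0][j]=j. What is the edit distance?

7

   ''  g  b  d  c  d  k
''  0  1  2  3  4  5  6
 l  1  1  2  3  4  5  6
 b  2  2  1  2  3  4  5
 c  3  3  2  2  2  3  4
 h  4  4  3  3  3  3  4
 b  5  5  4  4  4  4  4
 g  6  5  5  5  5  5  5
 f  7  6  6  6  6  6  6
 k  8  7  7  7  7  7  6
 o  9  8  8  8  8  8  7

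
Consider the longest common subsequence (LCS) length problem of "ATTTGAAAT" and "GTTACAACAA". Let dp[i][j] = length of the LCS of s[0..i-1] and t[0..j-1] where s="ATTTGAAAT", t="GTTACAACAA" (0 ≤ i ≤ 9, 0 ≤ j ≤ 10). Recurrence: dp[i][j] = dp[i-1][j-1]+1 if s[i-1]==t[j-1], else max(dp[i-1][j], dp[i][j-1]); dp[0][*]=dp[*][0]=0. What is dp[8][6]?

   ''  G  T  T  A  C  A  A  C  A  A
''  0  0  0  0  0  0  0  0  0  0  0
 A  0  0  0  0  1  1  1  1  1  1  1
 T  0  0  1  1  1  1  1  1  1  1  1
 T  0  0  1  2  2  2  2  2  2  2  2
 T  0  0  1  2  2  2  2  2  2  2  2
 G  0  1  1  2  2  2  2  2  2  2  2
 A  0  1  1  2  3  3  3  3  3  3  3
 A  0  1  1  2  3  3  4  4  4  4  4
 A  0  1  1  2  3  3  4  5  5  5  5
 T  0  1  2  2  3  3  4  5  5  5  5

4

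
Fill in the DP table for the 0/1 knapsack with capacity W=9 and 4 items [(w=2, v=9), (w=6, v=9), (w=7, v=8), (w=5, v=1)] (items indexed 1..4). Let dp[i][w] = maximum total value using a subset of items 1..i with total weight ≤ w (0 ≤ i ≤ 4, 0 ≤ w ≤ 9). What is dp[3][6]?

i\w   0   1   2   3   4   5   6   7   8   9
  0   0   0   0   0   0   0   0   0   0   0
  1   0   0   9   9   9   9   9   9   9   9
  2   0   0   9   9   9   9   9   9  18  18
  3   0   0   9   9   9   9   9   9  18  18
  4   0   0   9   9   9   9   9  10  18  18

9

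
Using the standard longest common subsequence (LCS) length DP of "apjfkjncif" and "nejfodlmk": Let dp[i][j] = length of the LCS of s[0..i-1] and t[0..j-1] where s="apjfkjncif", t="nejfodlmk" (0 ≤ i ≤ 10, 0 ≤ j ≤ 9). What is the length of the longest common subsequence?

3

   ''  n  e  j  f  o  d  l  m  k
''  0  0  0  0  0  0  0  0  0  0
 a  0  0  0  0  0  0  0  0  0  0
 p  0  0  0  0  0  0  0  0  0  0
 j  0  0  0  1  1  1  1  1  1  1
 f  0  0  0  1  2  2  2  2  2  2
 k  0  0  0  1  2  2  2  2  2  3
 j  0  0  0  1  2  2  2  2  2  3
 n  0  1  1  1  2  2  2  2  2  3
 c  0  1  1  1  2  2  2  2  2  3
 i  0  1  1  1  2  2  2  2  2  3
 f  0  1  1  1  2  2  2  2  2  3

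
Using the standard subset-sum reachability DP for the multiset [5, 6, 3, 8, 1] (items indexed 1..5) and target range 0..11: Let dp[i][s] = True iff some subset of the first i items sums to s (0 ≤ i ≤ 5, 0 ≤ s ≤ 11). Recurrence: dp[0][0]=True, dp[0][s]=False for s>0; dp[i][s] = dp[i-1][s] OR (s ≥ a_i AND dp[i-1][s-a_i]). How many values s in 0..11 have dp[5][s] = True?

11

i\s   0   1   2   3   4   5   6   7   8   9  10  11
  0   T   F   F   F   F   F   F   F   F   F   F   F
  1   T   F   F   F   F   T   F   F   F   F   F   F
  2   T   F   F   F   F   T   T   F   F   F   F   T
  3   T   F   F   T   F   T   T   F   T   T   F   T
  4   T   F   F   T   F   T   T   F   T   T   F   T
  5   T   T   F   T   T   T   T   T   T   T   T   T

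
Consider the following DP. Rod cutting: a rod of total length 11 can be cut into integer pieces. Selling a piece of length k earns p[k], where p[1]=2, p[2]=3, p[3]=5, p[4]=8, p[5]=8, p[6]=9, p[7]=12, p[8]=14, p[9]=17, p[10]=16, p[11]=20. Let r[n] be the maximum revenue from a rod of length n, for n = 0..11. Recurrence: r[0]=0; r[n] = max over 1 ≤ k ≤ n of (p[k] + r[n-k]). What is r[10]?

   n    0    1    2    3    4    5    6    7    8    9   10   11
r[n]    0    2    4    6    8   10   12   14   16   18   20   22

20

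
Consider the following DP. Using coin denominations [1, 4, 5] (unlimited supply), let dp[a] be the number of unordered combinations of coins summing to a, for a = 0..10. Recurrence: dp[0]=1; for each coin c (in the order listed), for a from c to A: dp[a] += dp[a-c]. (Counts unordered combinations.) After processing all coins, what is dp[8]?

after  coin     0     1     2     3     4     5     6     7     8     9    10
          1     1     1     1     1     1     1     1     1     1     1     1
          4     1     1     1     1     2     2     2     2     3     3     3
          5     1     1     1     1     2     3     3     3     4     5     6

4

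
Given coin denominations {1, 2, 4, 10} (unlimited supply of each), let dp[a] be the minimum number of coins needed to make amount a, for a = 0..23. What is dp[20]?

 a  0  1  2  3  4  5  6  7  8  9 10 11 12 13 14 15 16 17 18 19 20 21 22 23
dp  0  1  1  2  1  2  2  3  2  3  1  2  2  3  2  3  3  4  3  4  2  3  3  4

2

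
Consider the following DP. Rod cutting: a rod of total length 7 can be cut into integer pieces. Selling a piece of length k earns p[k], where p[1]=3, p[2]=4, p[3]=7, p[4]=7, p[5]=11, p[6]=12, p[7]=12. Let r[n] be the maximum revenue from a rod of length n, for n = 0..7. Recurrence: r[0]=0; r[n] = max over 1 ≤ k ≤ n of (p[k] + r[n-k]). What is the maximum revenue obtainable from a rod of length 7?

21

   n    0    1    2    3    4    5    6    7
r[n]    0    3    6    9   12   15   18   21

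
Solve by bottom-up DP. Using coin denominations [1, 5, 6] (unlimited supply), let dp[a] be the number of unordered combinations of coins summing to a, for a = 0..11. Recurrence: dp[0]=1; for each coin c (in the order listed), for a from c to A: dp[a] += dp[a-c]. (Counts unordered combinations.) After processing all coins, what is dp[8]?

after  coin     0     1     2     3     4     5     6     7     8     9    10    11
          1     1     1     1     1     1     1     1     1     1     1     1     1
          5     1     1     1     1     1     2     2     2     2     2     3     3
          6     1     1     1     1     1     2     3     3     3     3     4     5

3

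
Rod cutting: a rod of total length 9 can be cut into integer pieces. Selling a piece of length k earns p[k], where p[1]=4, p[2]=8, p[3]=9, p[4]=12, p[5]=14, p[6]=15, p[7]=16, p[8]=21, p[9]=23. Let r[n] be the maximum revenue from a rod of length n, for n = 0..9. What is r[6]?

   n    0    1    2    3    4    5    6    7    8    9
r[n]    0    4    8   12   16   20   24   28   32   36

24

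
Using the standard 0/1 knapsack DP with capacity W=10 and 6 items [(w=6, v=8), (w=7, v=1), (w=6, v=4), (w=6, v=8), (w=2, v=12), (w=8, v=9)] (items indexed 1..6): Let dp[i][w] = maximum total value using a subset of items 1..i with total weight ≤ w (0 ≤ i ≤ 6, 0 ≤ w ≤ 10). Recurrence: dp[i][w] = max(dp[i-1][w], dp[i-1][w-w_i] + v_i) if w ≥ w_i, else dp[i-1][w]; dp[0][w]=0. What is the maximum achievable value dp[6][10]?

i\w   0   1   2   3   4   5   6   7   8   9  10
  0   0   0   0   0   0   0   0   0   0   0   0
  1   0   0   0   0   0   0   8   8   8   8   8
  2   0   0   0   0   0   0   8   8   8   8   8
  3   0   0   0   0   0   0   8   8   8   8   8
  4   0   0   0   0   0   0   8   8   8   8   8
  5   0   0  12  12  12  12  12  12  20  20  20
  6   0   0  12  12  12  12  12  12  20  20  21

21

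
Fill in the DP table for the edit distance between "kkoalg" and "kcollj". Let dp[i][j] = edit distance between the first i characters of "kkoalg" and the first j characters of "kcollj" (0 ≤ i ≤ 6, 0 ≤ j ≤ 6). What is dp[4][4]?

   ''  k  c  o  l  l  j
''  0  1  2  3  4  5  6
 k  1  0  1  2  3  4  5
 k  2  1  1  2  3  4  5
 o  3  2  2  1  2  3  4
 a  4  3  3  2  2  3  4
 l  5  4  4  3  2  2  3
 g  6  5  5  4  3  3  3

2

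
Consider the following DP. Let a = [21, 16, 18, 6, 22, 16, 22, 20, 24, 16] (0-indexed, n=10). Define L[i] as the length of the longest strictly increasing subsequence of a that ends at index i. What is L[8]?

   i    0    1    2    3    4    5    6    7    8    9
a[i]   21   16   18    6   22   16   22   20   24   16
L[i]    1    1    2    1    3    2    3    3    4    2

4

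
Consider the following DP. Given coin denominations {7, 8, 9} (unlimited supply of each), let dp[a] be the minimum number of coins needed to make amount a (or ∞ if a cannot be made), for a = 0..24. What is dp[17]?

 a  0  1  2  3  4  5  6  7  8  9 10 11 12 13 14 15 16 17 18 19 20 21 22 23 24
dp  0  -  -  -  -  -  -  1  1  1  -  -  -  -  2  2  2  2  2  -  -  3  3  3  3
(- denotes ∞ / unreachable)

2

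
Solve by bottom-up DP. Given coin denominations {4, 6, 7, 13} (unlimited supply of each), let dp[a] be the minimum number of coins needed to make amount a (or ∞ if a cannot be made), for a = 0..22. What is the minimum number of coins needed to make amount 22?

 a  0  1  2  3  4  5  6  7  8  9 10 11 12 13 14 15 16 17 18 19 20 21 22
dp  0  -  -  -  1  -  1  1  2  -  2  2  2  1  2  3  3  2  3  2  2  3  4
(- denotes ∞ / unreachable)

4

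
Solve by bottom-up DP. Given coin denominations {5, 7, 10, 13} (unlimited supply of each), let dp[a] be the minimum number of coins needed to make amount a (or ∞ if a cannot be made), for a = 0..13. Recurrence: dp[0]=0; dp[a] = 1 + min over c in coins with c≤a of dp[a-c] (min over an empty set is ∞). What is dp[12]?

2

 a  0  1  2  3  4  5  6  7  8  9 10 11 12 13
dp  0  -  -  -  -  1  -  1  -  -  1  -  2  1
(- denotes ∞ / unreachable)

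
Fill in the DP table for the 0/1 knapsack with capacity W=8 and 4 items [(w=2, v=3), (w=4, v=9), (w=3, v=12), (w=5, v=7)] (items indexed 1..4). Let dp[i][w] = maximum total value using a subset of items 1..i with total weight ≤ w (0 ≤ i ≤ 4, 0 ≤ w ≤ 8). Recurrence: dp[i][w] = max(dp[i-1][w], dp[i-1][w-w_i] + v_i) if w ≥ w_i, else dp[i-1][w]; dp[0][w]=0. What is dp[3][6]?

15

i\w   0   1   2   3   4   5   6   7   8
  0   0   0   0   0   0   0   0   0   0
  1   0   0   3   3   3   3   3   3   3
  2   0   0   3   3   9   9  12  12  12
  3   0   0   3  12  12  15  15  21  21
  4   0   0   3  12  12  15  15  21  21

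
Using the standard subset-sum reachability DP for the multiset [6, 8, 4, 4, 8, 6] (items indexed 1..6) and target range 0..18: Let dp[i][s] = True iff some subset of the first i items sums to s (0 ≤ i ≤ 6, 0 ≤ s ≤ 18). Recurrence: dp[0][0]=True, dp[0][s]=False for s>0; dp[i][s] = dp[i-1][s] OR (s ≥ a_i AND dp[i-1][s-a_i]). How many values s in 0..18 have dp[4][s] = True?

i\s   0   1   2   3   4   5   6   7   8   9  10  11  12  13  14  15  16  17  18
  0   T   F   F   F   F   F   F   F   F   F   F   F   F   F   F   F   F   F   F
  1   T   F   F   F   F   F   T   F   F   F   F   F   F   F   F   F   F   F   F
  2   T   F   F   F   F   F   T   F   T   F   F   F   F   F   T   F   F   F   F
  3   T   F   F   F   T   F   T   F   T   F   T   F   T   F   T   F   F   F   T
  4   T   F   F   F   T   F   T   F   T   F   T   F   T   F   T   F   T   F   T
  5   T   F   F   F   T   F   T   F   T   F   T   F   T   F   T   F   T   F   T
  6   T   F   F   F   T   F   T   F   T   F   T   F   T   F   T   F   T   F   T

9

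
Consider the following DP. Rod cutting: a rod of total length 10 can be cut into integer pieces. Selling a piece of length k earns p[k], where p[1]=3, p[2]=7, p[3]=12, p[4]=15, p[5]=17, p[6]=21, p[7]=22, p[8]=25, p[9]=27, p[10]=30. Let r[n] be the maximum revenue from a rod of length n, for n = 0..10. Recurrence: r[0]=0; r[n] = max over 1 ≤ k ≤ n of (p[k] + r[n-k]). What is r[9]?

   n    0    1    2    3    4    5    6    7    8    9   10
r[n]    0    3    7   12   15   19   24   27   31   36   39

36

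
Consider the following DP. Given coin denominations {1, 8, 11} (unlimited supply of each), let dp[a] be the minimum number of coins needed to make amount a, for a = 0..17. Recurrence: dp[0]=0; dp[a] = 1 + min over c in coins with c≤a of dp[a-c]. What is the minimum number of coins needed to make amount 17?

3

 a  0  1  2  3  4  5  6  7  8  9 10 11 12 13 14 15 16 17
dp  0  1  2  3  4  5  6  7  1  2  3  1  2  3  4  5  2  3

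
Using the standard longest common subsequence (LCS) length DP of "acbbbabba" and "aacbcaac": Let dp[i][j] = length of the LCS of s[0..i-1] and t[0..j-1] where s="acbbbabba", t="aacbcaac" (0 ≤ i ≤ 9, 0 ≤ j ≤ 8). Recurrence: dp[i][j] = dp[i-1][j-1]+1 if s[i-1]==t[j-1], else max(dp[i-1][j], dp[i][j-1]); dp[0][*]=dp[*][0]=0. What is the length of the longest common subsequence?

5

   ''  a  a  c  b  c  a  a  c
''  0  0  0  0  0  0  0  0  0
 a  0  1  1  1  1  1  1  1  1
 c  0  1  1  2  2  2  2  2  2
 b  0  1  1  2  3  3  3  3  3
 b  0  1  1  2  3  3  3  3  3
 b  0  1  1  2  3  3  3  3  3
 a  0  1  2  2  3  3  4  4  4
 b  0  1  2  2  3  3  4  4  4
 b  0  1  2  2  3  3  4  4  4
 a  0  1  2  2  3  3  4  5  5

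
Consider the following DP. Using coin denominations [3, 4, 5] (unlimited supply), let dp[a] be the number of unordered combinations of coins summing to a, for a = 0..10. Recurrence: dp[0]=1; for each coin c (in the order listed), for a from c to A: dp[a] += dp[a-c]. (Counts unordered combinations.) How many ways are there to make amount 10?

after  coin     0     1     2     3     4     5     6     7     8     9    10
          3     1     0     0     1     0     0     1     0     0     1     0
          4     1     0     0     1     1     0     1     1     1     1     1
          5     1     0     0     1     1     1     1     1     2     2     2

2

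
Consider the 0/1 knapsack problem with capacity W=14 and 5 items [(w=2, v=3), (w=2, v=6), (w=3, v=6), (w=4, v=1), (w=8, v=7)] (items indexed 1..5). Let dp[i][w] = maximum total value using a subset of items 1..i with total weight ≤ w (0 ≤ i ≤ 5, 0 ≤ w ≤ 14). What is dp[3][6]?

i\w   0   1   2   3   4   5   6   7   8   9  10  11  12  13  14
  0   0   0   0   0   0   0   0   0   0   0   0   0   0   0   0
  1   0   0   3   3   3   3   3   3   3   3   3   3   3   3   3
  2   0   0   6   6   9   9   9   9   9   9   9   9   9   9   9
  3   0   0   6   6   9  12  12  15  15  15  15  15  15  15  15
  4   0   0   6   6   9  12  12  15  15  15  15  16  16  16  16
  5   0   0   6   6   9  12  12  15  15  15  15  16  16  19  19

12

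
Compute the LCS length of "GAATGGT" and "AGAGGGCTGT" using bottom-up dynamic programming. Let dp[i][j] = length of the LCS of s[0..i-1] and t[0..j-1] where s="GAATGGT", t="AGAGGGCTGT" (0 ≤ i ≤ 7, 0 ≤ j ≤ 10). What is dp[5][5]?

   ''  A  G  A  G  G  G  C  T  G  T
''  0  0  0  0  0  0  0  0  0  0  0
 G  0  0  1  1  1  1  1  1  1  1  1
 A  0  1  1  2  2  2  2  2  2  2  2
 A  0  1  1  2  2  2  2  2  2  2  2
 T  0  1  1  2  2  2  2  2  3  3  3
 G  0  1  2  2  3  3  3  3  3  4  4
 G  0  1  2  2  3  4  4  4  4  4  4
 T  0  1  2  2  3  4  4  4  5  5  5

3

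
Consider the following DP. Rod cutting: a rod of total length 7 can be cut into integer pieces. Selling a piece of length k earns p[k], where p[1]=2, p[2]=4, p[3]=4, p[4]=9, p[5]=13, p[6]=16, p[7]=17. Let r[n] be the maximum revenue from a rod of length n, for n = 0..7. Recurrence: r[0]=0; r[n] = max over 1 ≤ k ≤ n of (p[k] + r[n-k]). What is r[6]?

16

   n    0    1    2    3    4    5    6    7
r[n]    0    2    4    6    9   13   16   18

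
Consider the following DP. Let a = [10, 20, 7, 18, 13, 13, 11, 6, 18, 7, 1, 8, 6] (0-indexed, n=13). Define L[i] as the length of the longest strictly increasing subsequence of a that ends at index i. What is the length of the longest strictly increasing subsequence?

   i    0    1    2    3    4    5    6    7    8    9   10   11   12
a[i]   10   20    7   18   13   13   11    6   18    7    1    8    6
L[i]    1    2    1    2    2    2    2    1    3    2    1    3    2

3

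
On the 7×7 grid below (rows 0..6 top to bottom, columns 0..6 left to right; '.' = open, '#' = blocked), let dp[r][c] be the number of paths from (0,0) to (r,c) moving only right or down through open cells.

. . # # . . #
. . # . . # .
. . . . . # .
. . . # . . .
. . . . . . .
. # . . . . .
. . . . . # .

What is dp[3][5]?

r\c   0   1   2   3   4   5   6
  0   1   1   0   0   0   0   0
  1   1   2   0   0   0   0   0
  2   1   3   3   3   3   0   0
  3   1   4   7   0   3   3   3
  4   1   5  12  12  15  18  21
  5   1   0  12  24  39  57  78
  6   1   1  13  37  76   0  78

3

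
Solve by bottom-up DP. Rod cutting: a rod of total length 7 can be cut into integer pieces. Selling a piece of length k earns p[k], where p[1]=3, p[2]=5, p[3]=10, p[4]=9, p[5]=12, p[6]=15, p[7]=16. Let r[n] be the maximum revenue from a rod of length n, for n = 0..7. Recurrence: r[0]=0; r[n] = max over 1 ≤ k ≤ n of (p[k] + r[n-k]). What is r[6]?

   n    0    1    2    3    4    5    6    7
r[n]    0    3    6   10   13   16   20   23

20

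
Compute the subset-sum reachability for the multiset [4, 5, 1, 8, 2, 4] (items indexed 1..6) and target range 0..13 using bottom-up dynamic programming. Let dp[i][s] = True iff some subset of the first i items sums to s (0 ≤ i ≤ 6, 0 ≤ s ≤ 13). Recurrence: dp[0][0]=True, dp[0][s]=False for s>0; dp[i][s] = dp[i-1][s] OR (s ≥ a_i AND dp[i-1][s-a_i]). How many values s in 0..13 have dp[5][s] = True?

i\s   0   1   2   3   4   5   6   7   8   9  10  11  12  13
  0   T   F   F   F   F   F   F   F   F   F   F   F   F   F
  1   T   F   F   F   T   F   F   F   F   F   F   F   F   F
  2   T   F   F   F   T   T   F   F   F   T   F   F   F   F
  3   T   T   F   F   T   T   T   F   F   T   T   F   F   F
  4   T   T   F   F   T   T   T   F   T   T   T   F   T   T
  5   T   T   T   T   T   T   T   T   T   T   T   T   T   T
  6   T   T   T   T   T   T   T   T   T   T   T   T   T   T

14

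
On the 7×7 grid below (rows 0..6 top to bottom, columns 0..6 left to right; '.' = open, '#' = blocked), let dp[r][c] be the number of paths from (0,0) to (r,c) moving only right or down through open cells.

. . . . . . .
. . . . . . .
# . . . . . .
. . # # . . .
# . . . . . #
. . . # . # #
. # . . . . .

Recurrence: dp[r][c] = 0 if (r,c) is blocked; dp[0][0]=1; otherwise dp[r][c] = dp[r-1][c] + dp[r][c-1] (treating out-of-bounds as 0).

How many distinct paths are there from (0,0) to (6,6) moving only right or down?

20

r\c   0   1   2   3   4   5   6
  0   1   1   1   1   1   1   1
  1   1   2   3   4   5   6   7
  2   0   2   5   9  14  20  27
  3   0   2   0   0  14  34  61
  4   0   2   2   2  16  50   0
  5   0   2   4   0  16   0   0
  6   0   0   4   4  20  20  20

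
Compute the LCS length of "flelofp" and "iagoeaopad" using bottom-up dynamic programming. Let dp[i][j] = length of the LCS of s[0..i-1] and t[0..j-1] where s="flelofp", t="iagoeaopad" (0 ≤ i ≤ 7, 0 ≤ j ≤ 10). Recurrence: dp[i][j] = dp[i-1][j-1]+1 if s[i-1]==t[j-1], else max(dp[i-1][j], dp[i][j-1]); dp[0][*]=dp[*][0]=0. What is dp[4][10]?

   ''  i  a  g  o  e  a  o  p  a  d
''  0  0  0  0  0  0  0  0  0  0  0
 f  0  0  0  0  0  0  0  0  0  0  0
 l  0  0  0  0  0  0  0  0  0  0  0
 e  0  0  0  0  0  1  1  1  1  1  1
 l  0  0  0  0  0  1  1  1  1  1  1
 o  0  0  0  0  1  1  1  2  2  2  2
 f  0  0  0  0  1  1  1  2  2  2  2
 p  0  0  0  0  1  1  1  2  3  3  3

1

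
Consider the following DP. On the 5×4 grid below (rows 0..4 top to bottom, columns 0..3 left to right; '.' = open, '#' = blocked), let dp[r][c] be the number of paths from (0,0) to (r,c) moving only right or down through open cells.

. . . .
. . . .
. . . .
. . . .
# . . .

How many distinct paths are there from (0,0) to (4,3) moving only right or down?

34

r\c   0   1   2   3
  0   1   1   1   1
  1   1   2   3   4
  2   1   3   6  10
  3   1   4  10  20
  4   0   4  14  34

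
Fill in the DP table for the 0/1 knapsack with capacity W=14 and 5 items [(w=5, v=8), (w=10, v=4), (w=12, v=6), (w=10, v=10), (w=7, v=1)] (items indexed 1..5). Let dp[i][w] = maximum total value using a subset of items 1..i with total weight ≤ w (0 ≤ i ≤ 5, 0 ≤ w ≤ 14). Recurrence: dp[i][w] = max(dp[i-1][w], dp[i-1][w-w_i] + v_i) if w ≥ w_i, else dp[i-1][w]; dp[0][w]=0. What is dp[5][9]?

i\w   0   1   2   3   4   5   6   7   8   9  10  11  12  13  14
  0   0   0   0   0   0   0   0   0   0   0   0   0   0   0   0
  1   0   0   0   0   0   8   8   8   8   8   8   8   8   8   8
  2   0   0   0   0   0   8   8   8   8   8   8   8   8   8   8
  3   0   0   0   0   0   8   8   8   8   8   8   8   8   8   8
  4   0   0   0   0   0   8   8   8   8   8  10  10  10  10  10
  5   0   0   0   0   0   8   8   8   8   8  10  10  10  10  10

8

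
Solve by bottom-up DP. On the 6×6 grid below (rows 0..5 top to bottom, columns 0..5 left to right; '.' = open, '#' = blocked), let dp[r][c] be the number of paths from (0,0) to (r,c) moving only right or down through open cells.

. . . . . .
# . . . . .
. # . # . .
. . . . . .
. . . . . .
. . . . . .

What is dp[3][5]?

15

r\c   0   1   2   3   4   5
  0   1   1   1   1   1   1
  1   0   1   2   3   4   5
  2   0   0   2   0   4   9
  3   0   0   2   2   6  15
  4   0   0   2   4  10  25
  5   0   0   2   6  16  41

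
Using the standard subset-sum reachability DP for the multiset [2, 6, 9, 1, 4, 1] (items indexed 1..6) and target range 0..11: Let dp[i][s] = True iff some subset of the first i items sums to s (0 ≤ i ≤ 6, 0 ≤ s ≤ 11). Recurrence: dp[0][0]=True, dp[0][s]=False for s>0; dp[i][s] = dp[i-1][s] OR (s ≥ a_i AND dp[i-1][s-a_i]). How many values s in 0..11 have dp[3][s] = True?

i\s   0   1   2   3   4   5   6   7   8   9  10  11
  0   T   F   F   F   F   F   F   F   F   F   F   F
  1   T   F   T   F   F   F   F   F   F   F   F   F
  2   T   F   T   F   F   F   T   F   T   F   F   F
  3   T   F   T   F   F   F   T   F   T   T   F   T
  4   T   T   T   T   F   F   T   T   T   T   T   T
  5   T   T   T   T   T   T   T   T   T   T   T   T
  6   T   T   T   T   T   T   T   T   T   T   T   T

6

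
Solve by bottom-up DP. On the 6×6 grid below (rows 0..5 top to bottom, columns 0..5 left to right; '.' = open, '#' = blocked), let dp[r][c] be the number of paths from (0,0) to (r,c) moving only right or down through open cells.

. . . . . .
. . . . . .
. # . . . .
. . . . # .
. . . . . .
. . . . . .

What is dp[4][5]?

35

r\c   0   1   2   3   4   5
  0   1   1   1   1   1   1
  1   1   2   3   4   5   6
  2   1   0   3   7  12  18
  3   1   1   4  11   0  18
  4   1   2   6  17  17  35
  5   1   3   9  26  43  78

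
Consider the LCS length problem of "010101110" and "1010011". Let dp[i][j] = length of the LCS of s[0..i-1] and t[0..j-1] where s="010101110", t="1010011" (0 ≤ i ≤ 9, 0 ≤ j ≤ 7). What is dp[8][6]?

   ''  1  0  1  0  0  1  1
''  0  0  0  0  0  0  0  0
 0  0  0  1  1  1  1  1  1
 1  0  1  1  2  2  2  2  2
 0  0  1  2  2  3  3  3  3
 1  0  1  2  3  3  3  4  4
 0  0  1  2  3  4  4  4  4
 1  0  1  2  3  4  4  5  5
 1  0  1  2  3  4  4  5  6
 1  0  1  2  3  4  4  5  6
 0  0  1  2  3  4  5  5  6

5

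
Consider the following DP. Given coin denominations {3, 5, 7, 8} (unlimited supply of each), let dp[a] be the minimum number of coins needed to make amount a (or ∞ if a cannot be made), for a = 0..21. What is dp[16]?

2

 a  0  1  2  3  4  5  6  7  8  9 10 11 12 13 14 15 16 17 18 19 20 21
dp  0  -  -  1  -  1  2  1  1  3  2  2  2  2  2  2  2  3  3  3  3  3
(- denotes ∞ / unreachable)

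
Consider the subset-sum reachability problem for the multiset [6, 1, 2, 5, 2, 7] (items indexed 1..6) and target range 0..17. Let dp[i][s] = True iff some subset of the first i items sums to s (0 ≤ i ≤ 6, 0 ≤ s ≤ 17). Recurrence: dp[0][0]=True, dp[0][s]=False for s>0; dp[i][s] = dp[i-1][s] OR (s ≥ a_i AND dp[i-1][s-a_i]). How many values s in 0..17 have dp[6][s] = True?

i\s   0   1   2   3   4   5   6   7   8   9  10  11  12  13  14  15  16  17
  0   T   F   F   F   F   F   F   F   F   F   F   F   F   F   F   F   F   F
  1   T   F   F   F   F   F   T   F   F   F   F   F   F   F   F   F   F   F
  2   T   T   F   F   F   F   T   T   F   F   F   F   F   F   F   F   F   F
  3   T   T   T   T   F   F   T   T   T   T   F   F   F   F   F   F   F   F
  4   T   T   T   T   F   T   T   T   T   T   F   T   T   T   T   F   F   F
  5   T   T   T   T   T   T   T   T   T   T   T   T   T   T   T   T   T   F
  6   T   T   T   T   T   T   T   T   T   T   T   T   T   T   T   T   T   T

18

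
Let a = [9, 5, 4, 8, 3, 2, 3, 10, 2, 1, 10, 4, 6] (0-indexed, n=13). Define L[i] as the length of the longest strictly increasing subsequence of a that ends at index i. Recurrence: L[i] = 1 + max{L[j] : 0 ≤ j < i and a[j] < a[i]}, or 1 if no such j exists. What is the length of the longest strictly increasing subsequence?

4

   i    0    1    2    3    4    5    6    7    8    9   10   11   12
a[i]    9    5    4    8    3    2    3   10    2    1   10    4    6
L[i]    1    1    1    2    1    1    2    3    1    1    3    3    4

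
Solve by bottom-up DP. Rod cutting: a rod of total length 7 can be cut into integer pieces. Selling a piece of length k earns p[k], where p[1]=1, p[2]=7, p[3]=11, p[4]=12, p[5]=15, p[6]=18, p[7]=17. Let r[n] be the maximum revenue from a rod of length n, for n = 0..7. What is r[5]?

   n    0    1    2    3    4    5    6    7
r[n]    0    1    7   11   14   18   22   25

18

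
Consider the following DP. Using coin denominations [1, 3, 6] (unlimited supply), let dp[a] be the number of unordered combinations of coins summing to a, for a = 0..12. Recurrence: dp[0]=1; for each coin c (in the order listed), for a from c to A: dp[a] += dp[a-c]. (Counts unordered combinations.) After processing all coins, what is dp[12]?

after  coin     0     1     2     3     4     5     6     7     8     9    10    11    12
          1     1     1     1     1     1     1     1     1     1     1     1     1     1
          3     1     1     1     2     2     2     3     3     3     4     4     4     5
          6     1     1     1     2     2     2     4     4     4     6     6     6     9

9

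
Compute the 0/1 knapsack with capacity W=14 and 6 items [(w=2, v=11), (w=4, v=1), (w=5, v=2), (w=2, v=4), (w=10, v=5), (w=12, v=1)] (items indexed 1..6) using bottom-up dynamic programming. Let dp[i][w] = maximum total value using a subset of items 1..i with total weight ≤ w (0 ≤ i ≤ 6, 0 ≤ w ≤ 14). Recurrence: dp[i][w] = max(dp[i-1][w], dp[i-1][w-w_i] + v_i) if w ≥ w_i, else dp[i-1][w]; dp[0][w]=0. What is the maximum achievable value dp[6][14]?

i\w   0   1   2   3   4   5   6   7   8   9  10  11  12  13  14
  0   0   0   0   0   0   0   0   0   0   0   0   0   0   0   0
  1   0   0  11  11  11  11  11  11  11  11  11  11  11  11  11
  2   0   0  11  11  11  11  12  12  12  12  12  12  12  12  12
  3   0   0  11  11  11  11  12  13  13  13  13  14  14  14  14
  4   0   0  11  11  15  15  15  15  16  17  17  17  17  18  18
  5   0   0  11  11  15  15  15  15  16  17  17  17  17  18  20
  6   0   0  11  11  15  15  15  15  16  17  17  17  17  18  20

20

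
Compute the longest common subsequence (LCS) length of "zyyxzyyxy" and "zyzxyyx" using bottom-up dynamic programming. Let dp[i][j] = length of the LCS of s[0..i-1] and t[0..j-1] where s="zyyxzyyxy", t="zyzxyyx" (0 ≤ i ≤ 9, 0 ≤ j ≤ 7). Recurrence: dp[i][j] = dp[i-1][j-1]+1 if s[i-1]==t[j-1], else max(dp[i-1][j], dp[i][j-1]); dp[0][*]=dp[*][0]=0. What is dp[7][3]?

   ''  z  y  z  x  y  y  x
''  0  0  0  0  0  0  0  0
 z  0  1  1  1  1  1  1  1
 y  0  1  2  2  2  2  2  2
 y  0  1  2  2  2  3  3  3
 x  0  1  2  2  3  3  3  4
 z  0  1  2  3  3  3  3  4
 y  0  1  2  3  3  4  4  4
 y  0  1  2  3  3  4  5  5
 x  0  1  2  3  4  4  5  6
 y  0  1  2  3  4  5  5  6

3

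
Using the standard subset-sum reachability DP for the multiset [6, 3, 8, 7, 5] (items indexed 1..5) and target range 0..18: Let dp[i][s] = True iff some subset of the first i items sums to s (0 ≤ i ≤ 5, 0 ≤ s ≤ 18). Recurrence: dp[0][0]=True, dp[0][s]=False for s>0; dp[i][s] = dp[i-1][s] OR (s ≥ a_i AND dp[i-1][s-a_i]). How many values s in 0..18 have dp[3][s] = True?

i\s   0   1   2   3   4   5   6   7   8   9  10  11  12  13  14  15  16  17  18
  0   T   F   F   F   F   F   F   F   F   F   F   F   F   F   F   F   F   F   F
  1   T   F   F   F   F   F   T   F   F   F   F   F   F   F   F   F   F   F   F
  2   T   F   F   T   F   F   T   F   F   T   F   F   F   F   F   F   F   F   F
  3   T   F   F   T   F   F   T   F   T   T   F   T   F   F   T   F   F   T   F
  4   T   F   F   T   F   F   T   T   T   T   T   T   F   T   T   T   T   T   T
  5   T   F   F   T   F   T   T   T   T   T   T   T   T   T   T   T   T   T   T

8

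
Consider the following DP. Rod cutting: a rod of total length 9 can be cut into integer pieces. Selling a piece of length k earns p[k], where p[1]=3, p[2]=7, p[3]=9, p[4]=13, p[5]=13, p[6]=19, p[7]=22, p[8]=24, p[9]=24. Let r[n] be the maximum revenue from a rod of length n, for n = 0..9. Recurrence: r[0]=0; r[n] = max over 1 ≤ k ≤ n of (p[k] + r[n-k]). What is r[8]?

28

   n    0    1    2    3    4    5    6    7    8    9
r[n]    0    3    7   10   14   17   21   24   28   31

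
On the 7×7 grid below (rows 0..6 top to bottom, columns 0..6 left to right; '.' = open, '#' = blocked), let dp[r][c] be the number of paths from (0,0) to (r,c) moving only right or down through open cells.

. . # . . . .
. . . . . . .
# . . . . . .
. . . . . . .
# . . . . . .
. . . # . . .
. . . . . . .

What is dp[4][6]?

r\c   0   1   2   3   4   5   6
  0   1   1   0   0   0   0   0
  1   1   2   2   2   2   2   2
  2   0   2   4   6   8  10  12
  3   0   2   6  12  20  30  42
  4   0   2   8  20  40  70 112
  5   0   2  10   0  40 110 222
  6   0   2  12  12  52 162 384

112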